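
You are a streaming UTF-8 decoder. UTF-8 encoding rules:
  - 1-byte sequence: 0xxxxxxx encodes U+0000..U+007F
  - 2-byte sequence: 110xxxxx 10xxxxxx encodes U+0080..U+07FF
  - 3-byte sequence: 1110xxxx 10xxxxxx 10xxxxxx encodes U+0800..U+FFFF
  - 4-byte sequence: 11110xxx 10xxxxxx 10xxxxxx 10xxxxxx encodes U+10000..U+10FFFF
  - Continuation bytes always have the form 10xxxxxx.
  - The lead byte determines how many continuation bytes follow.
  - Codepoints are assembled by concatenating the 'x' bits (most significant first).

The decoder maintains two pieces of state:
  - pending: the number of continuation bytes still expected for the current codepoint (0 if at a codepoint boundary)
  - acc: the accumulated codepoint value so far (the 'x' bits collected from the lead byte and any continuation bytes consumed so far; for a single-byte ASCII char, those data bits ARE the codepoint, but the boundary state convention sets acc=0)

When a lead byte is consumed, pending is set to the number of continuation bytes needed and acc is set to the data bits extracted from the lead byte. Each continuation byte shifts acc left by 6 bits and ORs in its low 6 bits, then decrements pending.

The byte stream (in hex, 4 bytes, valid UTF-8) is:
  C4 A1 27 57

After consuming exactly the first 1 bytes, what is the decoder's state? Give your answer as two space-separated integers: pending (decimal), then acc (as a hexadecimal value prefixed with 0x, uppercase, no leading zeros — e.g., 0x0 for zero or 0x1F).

Byte[0]=C4: 2-byte lead. pending=1, acc=0x4

Answer: 1 0x4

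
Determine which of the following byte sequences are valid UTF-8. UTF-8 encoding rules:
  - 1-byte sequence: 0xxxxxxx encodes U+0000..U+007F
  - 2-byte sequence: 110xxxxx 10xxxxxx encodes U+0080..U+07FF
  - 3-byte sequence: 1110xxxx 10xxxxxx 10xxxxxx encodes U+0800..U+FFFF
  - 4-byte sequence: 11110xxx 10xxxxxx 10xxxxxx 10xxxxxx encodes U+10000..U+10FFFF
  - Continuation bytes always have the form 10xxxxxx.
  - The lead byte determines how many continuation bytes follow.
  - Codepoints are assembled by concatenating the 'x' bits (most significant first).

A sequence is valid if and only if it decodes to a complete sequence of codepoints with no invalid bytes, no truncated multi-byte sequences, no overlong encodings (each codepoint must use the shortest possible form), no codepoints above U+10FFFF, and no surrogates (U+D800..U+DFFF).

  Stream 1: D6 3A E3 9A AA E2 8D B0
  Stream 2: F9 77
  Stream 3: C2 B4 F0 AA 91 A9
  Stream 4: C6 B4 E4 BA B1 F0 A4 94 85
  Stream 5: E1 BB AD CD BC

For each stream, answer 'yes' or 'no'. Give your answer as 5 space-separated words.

Stream 1: error at byte offset 1. INVALID
Stream 2: error at byte offset 0. INVALID
Stream 3: decodes cleanly. VALID
Stream 4: decodes cleanly. VALID
Stream 5: decodes cleanly. VALID

Answer: no no yes yes yes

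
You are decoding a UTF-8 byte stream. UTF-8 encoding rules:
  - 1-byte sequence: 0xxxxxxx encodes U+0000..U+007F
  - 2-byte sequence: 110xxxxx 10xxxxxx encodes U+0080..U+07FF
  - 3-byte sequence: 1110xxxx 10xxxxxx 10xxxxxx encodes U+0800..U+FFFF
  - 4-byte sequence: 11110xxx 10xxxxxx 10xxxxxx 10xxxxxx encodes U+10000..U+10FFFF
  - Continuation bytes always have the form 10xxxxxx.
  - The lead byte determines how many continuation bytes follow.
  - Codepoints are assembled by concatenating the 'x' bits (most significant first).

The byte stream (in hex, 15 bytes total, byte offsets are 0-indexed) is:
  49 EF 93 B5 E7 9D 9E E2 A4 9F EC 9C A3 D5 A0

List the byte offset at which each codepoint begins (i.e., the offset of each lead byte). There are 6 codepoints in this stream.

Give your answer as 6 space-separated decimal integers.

Answer: 0 1 4 7 10 13

Derivation:
Byte[0]=49: 1-byte ASCII. cp=U+0049
Byte[1]=EF: 3-byte lead, need 2 cont bytes. acc=0xF
Byte[2]=93: continuation. acc=(acc<<6)|0x13=0x3D3
Byte[3]=B5: continuation. acc=(acc<<6)|0x35=0xF4F5
Completed: cp=U+F4F5 (starts at byte 1)
Byte[4]=E7: 3-byte lead, need 2 cont bytes. acc=0x7
Byte[5]=9D: continuation. acc=(acc<<6)|0x1D=0x1DD
Byte[6]=9E: continuation. acc=(acc<<6)|0x1E=0x775E
Completed: cp=U+775E (starts at byte 4)
Byte[7]=E2: 3-byte lead, need 2 cont bytes. acc=0x2
Byte[8]=A4: continuation. acc=(acc<<6)|0x24=0xA4
Byte[9]=9F: continuation. acc=(acc<<6)|0x1F=0x291F
Completed: cp=U+291F (starts at byte 7)
Byte[10]=EC: 3-byte lead, need 2 cont bytes. acc=0xC
Byte[11]=9C: continuation. acc=(acc<<6)|0x1C=0x31C
Byte[12]=A3: continuation. acc=(acc<<6)|0x23=0xC723
Completed: cp=U+C723 (starts at byte 10)
Byte[13]=D5: 2-byte lead, need 1 cont bytes. acc=0x15
Byte[14]=A0: continuation. acc=(acc<<6)|0x20=0x560
Completed: cp=U+0560 (starts at byte 13)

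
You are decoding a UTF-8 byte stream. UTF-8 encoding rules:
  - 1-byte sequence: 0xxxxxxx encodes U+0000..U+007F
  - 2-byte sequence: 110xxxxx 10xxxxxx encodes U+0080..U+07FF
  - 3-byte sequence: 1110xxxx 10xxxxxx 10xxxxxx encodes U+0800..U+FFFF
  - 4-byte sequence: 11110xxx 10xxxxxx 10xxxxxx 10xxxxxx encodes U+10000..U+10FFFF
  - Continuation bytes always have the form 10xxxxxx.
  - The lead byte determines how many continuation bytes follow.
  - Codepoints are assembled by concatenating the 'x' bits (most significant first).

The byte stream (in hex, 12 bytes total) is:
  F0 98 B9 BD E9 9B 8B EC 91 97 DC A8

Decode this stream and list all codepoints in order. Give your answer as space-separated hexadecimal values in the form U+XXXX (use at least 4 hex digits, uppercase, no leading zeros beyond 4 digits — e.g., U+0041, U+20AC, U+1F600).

Byte[0]=F0: 4-byte lead, need 3 cont bytes. acc=0x0
Byte[1]=98: continuation. acc=(acc<<6)|0x18=0x18
Byte[2]=B9: continuation. acc=(acc<<6)|0x39=0x639
Byte[3]=BD: continuation. acc=(acc<<6)|0x3D=0x18E7D
Completed: cp=U+18E7D (starts at byte 0)
Byte[4]=E9: 3-byte lead, need 2 cont bytes. acc=0x9
Byte[5]=9B: continuation. acc=(acc<<6)|0x1B=0x25B
Byte[6]=8B: continuation. acc=(acc<<6)|0x0B=0x96CB
Completed: cp=U+96CB (starts at byte 4)
Byte[7]=EC: 3-byte lead, need 2 cont bytes. acc=0xC
Byte[8]=91: continuation. acc=(acc<<6)|0x11=0x311
Byte[9]=97: continuation. acc=(acc<<6)|0x17=0xC457
Completed: cp=U+C457 (starts at byte 7)
Byte[10]=DC: 2-byte lead, need 1 cont bytes. acc=0x1C
Byte[11]=A8: continuation. acc=(acc<<6)|0x28=0x728
Completed: cp=U+0728 (starts at byte 10)

Answer: U+18E7D U+96CB U+C457 U+0728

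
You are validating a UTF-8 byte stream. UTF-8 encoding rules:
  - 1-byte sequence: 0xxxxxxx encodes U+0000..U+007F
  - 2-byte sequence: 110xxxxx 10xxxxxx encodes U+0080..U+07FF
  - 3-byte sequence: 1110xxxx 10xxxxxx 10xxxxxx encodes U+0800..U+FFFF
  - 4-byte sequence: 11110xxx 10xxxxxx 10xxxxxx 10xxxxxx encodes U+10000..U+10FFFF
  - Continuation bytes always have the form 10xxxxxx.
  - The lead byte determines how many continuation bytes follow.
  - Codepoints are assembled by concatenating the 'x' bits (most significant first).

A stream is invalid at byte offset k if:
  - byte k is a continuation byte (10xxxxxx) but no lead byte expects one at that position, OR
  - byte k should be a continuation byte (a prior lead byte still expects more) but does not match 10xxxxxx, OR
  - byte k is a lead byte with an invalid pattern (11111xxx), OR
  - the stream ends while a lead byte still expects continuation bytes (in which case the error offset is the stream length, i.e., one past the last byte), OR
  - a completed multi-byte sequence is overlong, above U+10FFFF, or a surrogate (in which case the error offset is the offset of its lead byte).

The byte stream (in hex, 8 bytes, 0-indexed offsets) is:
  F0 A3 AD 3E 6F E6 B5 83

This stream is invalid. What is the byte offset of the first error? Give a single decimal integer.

Byte[0]=F0: 4-byte lead, need 3 cont bytes. acc=0x0
Byte[1]=A3: continuation. acc=(acc<<6)|0x23=0x23
Byte[2]=AD: continuation. acc=(acc<<6)|0x2D=0x8ED
Byte[3]=3E: expected 10xxxxxx continuation. INVALID

Answer: 3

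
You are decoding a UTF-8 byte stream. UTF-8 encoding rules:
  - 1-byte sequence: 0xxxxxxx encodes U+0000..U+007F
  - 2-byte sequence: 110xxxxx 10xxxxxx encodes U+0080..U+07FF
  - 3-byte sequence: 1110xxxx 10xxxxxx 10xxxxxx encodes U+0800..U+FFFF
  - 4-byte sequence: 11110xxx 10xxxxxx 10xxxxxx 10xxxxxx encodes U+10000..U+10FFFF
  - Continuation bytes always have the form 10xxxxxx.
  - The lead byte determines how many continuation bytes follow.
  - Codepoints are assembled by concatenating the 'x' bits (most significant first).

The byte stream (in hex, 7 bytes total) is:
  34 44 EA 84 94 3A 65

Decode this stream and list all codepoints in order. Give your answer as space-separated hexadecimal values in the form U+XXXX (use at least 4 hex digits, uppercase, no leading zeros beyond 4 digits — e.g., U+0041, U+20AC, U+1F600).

Byte[0]=34: 1-byte ASCII. cp=U+0034
Byte[1]=44: 1-byte ASCII. cp=U+0044
Byte[2]=EA: 3-byte lead, need 2 cont bytes. acc=0xA
Byte[3]=84: continuation. acc=(acc<<6)|0x04=0x284
Byte[4]=94: continuation. acc=(acc<<6)|0x14=0xA114
Completed: cp=U+A114 (starts at byte 2)
Byte[5]=3A: 1-byte ASCII. cp=U+003A
Byte[6]=65: 1-byte ASCII. cp=U+0065

Answer: U+0034 U+0044 U+A114 U+003A U+0065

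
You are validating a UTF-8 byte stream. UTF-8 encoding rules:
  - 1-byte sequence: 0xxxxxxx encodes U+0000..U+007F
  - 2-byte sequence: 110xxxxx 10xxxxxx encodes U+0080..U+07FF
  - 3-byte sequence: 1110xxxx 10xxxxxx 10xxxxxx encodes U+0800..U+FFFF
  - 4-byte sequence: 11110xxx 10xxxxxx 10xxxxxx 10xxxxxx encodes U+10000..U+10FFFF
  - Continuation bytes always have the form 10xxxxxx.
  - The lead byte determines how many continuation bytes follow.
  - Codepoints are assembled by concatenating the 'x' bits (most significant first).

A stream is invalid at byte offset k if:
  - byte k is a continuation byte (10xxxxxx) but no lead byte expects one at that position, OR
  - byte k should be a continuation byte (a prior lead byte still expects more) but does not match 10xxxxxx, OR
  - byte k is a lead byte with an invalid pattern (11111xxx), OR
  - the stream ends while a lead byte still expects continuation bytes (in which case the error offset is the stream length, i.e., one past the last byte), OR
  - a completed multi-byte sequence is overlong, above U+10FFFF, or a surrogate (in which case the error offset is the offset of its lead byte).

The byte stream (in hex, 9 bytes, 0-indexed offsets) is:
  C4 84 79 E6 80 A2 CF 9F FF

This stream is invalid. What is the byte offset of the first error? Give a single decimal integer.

Answer: 8

Derivation:
Byte[0]=C4: 2-byte lead, need 1 cont bytes. acc=0x4
Byte[1]=84: continuation. acc=(acc<<6)|0x04=0x104
Completed: cp=U+0104 (starts at byte 0)
Byte[2]=79: 1-byte ASCII. cp=U+0079
Byte[3]=E6: 3-byte lead, need 2 cont bytes. acc=0x6
Byte[4]=80: continuation. acc=(acc<<6)|0x00=0x180
Byte[5]=A2: continuation. acc=(acc<<6)|0x22=0x6022
Completed: cp=U+6022 (starts at byte 3)
Byte[6]=CF: 2-byte lead, need 1 cont bytes. acc=0xF
Byte[7]=9F: continuation. acc=(acc<<6)|0x1F=0x3DF
Completed: cp=U+03DF (starts at byte 6)
Byte[8]=FF: INVALID lead byte (not 0xxx/110x/1110/11110)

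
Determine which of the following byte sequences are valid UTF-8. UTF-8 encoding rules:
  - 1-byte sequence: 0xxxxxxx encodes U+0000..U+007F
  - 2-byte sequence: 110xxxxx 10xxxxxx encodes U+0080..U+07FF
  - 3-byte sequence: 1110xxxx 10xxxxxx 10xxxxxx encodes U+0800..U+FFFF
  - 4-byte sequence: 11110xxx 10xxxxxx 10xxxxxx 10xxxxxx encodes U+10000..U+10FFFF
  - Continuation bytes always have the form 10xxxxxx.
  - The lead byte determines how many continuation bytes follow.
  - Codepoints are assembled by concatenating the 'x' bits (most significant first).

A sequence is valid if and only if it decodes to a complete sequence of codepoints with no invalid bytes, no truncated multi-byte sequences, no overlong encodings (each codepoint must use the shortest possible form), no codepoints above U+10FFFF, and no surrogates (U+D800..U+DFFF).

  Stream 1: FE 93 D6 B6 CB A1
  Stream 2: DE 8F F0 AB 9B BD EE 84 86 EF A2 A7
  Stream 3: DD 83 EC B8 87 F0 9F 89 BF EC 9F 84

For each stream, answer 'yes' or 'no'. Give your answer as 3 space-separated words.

Answer: no yes yes

Derivation:
Stream 1: error at byte offset 0. INVALID
Stream 2: decodes cleanly. VALID
Stream 3: decodes cleanly. VALID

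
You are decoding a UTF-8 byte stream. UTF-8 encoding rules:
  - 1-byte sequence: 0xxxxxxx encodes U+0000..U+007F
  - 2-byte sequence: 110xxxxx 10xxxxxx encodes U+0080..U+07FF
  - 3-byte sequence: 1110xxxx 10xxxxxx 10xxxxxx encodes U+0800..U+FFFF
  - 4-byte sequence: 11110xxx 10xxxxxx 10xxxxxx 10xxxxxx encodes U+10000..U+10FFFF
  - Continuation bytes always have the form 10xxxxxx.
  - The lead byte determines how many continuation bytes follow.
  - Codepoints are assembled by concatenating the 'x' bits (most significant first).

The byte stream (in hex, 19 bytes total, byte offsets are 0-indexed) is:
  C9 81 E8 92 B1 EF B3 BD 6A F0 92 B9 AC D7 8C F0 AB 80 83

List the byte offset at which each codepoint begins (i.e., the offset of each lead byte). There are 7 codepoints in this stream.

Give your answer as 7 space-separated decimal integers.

Answer: 0 2 5 8 9 13 15

Derivation:
Byte[0]=C9: 2-byte lead, need 1 cont bytes. acc=0x9
Byte[1]=81: continuation. acc=(acc<<6)|0x01=0x241
Completed: cp=U+0241 (starts at byte 0)
Byte[2]=E8: 3-byte lead, need 2 cont bytes. acc=0x8
Byte[3]=92: continuation. acc=(acc<<6)|0x12=0x212
Byte[4]=B1: continuation. acc=(acc<<6)|0x31=0x84B1
Completed: cp=U+84B1 (starts at byte 2)
Byte[5]=EF: 3-byte lead, need 2 cont bytes. acc=0xF
Byte[6]=B3: continuation. acc=(acc<<6)|0x33=0x3F3
Byte[7]=BD: continuation. acc=(acc<<6)|0x3D=0xFCFD
Completed: cp=U+FCFD (starts at byte 5)
Byte[8]=6A: 1-byte ASCII. cp=U+006A
Byte[9]=F0: 4-byte lead, need 3 cont bytes. acc=0x0
Byte[10]=92: continuation. acc=(acc<<6)|0x12=0x12
Byte[11]=B9: continuation. acc=(acc<<6)|0x39=0x4B9
Byte[12]=AC: continuation. acc=(acc<<6)|0x2C=0x12E6C
Completed: cp=U+12E6C (starts at byte 9)
Byte[13]=D7: 2-byte lead, need 1 cont bytes. acc=0x17
Byte[14]=8C: continuation. acc=(acc<<6)|0x0C=0x5CC
Completed: cp=U+05CC (starts at byte 13)
Byte[15]=F0: 4-byte lead, need 3 cont bytes. acc=0x0
Byte[16]=AB: continuation. acc=(acc<<6)|0x2B=0x2B
Byte[17]=80: continuation. acc=(acc<<6)|0x00=0xAC0
Byte[18]=83: continuation. acc=(acc<<6)|0x03=0x2B003
Completed: cp=U+2B003 (starts at byte 15)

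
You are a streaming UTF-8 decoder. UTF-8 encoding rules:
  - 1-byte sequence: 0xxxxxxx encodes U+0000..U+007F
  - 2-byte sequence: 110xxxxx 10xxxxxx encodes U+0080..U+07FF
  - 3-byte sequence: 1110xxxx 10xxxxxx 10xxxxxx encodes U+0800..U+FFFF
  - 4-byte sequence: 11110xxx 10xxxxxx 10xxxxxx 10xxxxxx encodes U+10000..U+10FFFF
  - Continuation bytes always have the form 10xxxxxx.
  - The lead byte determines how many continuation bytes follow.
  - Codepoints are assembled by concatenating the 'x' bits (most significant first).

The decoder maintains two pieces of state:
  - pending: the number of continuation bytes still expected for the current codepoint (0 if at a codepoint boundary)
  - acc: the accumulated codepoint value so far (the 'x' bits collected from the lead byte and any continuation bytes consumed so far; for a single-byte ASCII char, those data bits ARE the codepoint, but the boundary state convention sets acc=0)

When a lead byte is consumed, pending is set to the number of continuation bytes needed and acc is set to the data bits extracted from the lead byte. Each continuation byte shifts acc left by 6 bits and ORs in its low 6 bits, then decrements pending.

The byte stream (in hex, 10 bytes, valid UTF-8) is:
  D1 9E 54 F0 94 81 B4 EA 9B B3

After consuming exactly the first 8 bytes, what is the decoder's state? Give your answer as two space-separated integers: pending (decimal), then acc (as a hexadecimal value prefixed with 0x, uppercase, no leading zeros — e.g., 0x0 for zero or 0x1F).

Answer: 2 0xA

Derivation:
Byte[0]=D1: 2-byte lead. pending=1, acc=0x11
Byte[1]=9E: continuation. acc=(acc<<6)|0x1E=0x45E, pending=0
Byte[2]=54: 1-byte. pending=0, acc=0x0
Byte[3]=F0: 4-byte lead. pending=3, acc=0x0
Byte[4]=94: continuation. acc=(acc<<6)|0x14=0x14, pending=2
Byte[5]=81: continuation. acc=(acc<<6)|0x01=0x501, pending=1
Byte[6]=B4: continuation. acc=(acc<<6)|0x34=0x14074, pending=0
Byte[7]=EA: 3-byte lead. pending=2, acc=0xA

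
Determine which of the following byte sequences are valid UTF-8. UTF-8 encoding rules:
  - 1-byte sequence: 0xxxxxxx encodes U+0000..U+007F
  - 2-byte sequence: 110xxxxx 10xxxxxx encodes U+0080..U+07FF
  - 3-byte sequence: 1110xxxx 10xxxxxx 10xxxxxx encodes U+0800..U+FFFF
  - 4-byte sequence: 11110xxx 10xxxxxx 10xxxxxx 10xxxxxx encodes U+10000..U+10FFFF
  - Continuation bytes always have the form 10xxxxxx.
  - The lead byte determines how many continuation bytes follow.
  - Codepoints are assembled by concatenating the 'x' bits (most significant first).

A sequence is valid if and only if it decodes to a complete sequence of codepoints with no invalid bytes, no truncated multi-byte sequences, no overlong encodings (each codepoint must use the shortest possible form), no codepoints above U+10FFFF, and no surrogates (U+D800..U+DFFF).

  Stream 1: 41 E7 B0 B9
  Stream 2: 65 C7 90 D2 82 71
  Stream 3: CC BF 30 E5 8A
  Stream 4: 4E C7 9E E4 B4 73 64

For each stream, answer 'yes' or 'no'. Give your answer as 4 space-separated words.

Stream 1: decodes cleanly. VALID
Stream 2: decodes cleanly. VALID
Stream 3: error at byte offset 5. INVALID
Stream 4: error at byte offset 5. INVALID

Answer: yes yes no no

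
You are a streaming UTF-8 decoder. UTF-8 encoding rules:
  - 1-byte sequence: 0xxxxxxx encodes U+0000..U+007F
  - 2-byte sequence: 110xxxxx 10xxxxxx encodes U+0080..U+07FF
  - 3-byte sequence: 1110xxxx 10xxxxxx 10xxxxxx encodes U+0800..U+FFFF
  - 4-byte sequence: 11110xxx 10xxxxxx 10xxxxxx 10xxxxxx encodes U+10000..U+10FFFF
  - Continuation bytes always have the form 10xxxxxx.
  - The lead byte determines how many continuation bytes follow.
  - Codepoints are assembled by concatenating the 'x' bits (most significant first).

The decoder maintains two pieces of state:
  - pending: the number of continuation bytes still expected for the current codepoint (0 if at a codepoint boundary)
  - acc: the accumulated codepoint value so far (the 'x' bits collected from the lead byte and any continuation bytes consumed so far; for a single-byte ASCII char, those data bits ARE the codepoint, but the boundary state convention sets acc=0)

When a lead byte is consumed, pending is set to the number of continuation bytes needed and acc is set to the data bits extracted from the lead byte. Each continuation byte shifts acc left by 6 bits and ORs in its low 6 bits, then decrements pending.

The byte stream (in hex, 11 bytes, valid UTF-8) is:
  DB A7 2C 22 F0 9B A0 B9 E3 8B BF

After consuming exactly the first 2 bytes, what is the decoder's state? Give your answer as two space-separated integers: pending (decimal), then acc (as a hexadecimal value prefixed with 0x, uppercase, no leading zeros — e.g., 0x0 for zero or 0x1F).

Byte[0]=DB: 2-byte lead. pending=1, acc=0x1B
Byte[1]=A7: continuation. acc=(acc<<6)|0x27=0x6E7, pending=0

Answer: 0 0x6E7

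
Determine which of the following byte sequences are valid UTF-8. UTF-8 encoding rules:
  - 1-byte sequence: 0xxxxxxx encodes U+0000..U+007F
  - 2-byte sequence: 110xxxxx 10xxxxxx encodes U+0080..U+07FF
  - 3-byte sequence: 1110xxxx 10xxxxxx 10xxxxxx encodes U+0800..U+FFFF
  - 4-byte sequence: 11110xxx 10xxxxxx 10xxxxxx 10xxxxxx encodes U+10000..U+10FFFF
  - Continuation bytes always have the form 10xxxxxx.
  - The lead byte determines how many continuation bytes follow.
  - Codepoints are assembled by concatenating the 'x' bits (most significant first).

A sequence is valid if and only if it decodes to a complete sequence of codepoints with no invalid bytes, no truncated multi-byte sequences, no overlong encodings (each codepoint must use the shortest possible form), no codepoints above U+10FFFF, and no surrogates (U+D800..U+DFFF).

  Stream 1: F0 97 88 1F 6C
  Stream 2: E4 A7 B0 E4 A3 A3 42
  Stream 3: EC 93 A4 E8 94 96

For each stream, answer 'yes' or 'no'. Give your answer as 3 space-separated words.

Answer: no yes yes

Derivation:
Stream 1: error at byte offset 3. INVALID
Stream 2: decodes cleanly. VALID
Stream 3: decodes cleanly. VALID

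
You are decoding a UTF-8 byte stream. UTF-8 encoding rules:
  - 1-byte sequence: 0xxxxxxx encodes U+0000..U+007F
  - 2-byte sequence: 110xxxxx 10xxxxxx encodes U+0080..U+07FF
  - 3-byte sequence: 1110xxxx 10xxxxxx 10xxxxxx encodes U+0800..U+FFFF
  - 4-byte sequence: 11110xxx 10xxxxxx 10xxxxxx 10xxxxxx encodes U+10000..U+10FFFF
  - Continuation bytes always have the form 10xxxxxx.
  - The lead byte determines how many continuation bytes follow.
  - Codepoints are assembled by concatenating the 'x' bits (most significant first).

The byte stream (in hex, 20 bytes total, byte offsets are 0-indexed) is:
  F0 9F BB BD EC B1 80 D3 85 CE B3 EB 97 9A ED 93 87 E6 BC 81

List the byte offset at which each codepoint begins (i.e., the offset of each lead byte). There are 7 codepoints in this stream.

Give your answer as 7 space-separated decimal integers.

Answer: 0 4 7 9 11 14 17

Derivation:
Byte[0]=F0: 4-byte lead, need 3 cont bytes. acc=0x0
Byte[1]=9F: continuation. acc=(acc<<6)|0x1F=0x1F
Byte[2]=BB: continuation. acc=(acc<<6)|0x3B=0x7FB
Byte[3]=BD: continuation. acc=(acc<<6)|0x3D=0x1FEFD
Completed: cp=U+1FEFD (starts at byte 0)
Byte[4]=EC: 3-byte lead, need 2 cont bytes. acc=0xC
Byte[5]=B1: continuation. acc=(acc<<6)|0x31=0x331
Byte[6]=80: continuation. acc=(acc<<6)|0x00=0xCC40
Completed: cp=U+CC40 (starts at byte 4)
Byte[7]=D3: 2-byte lead, need 1 cont bytes. acc=0x13
Byte[8]=85: continuation. acc=(acc<<6)|0x05=0x4C5
Completed: cp=U+04C5 (starts at byte 7)
Byte[9]=CE: 2-byte lead, need 1 cont bytes. acc=0xE
Byte[10]=B3: continuation. acc=(acc<<6)|0x33=0x3B3
Completed: cp=U+03B3 (starts at byte 9)
Byte[11]=EB: 3-byte lead, need 2 cont bytes. acc=0xB
Byte[12]=97: continuation. acc=(acc<<6)|0x17=0x2D7
Byte[13]=9A: continuation. acc=(acc<<6)|0x1A=0xB5DA
Completed: cp=U+B5DA (starts at byte 11)
Byte[14]=ED: 3-byte lead, need 2 cont bytes. acc=0xD
Byte[15]=93: continuation. acc=(acc<<6)|0x13=0x353
Byte[16]=87: continuation. acc=(acc<<6)|0x07=0xD4C7
Completed: cp=U+D4C7 (starts at byte 14)
Byte[17]=E6: 3-byte lead, need 2 cont bytes. acc=0x6
Byte[18]=BC: continuation. acc=(acc<<6)|0x3C=0x1BC
Byte[19]=81: continuation. acc=(acc<<6)|0x01=0x6F01
Completed: cp=U+6F01 (starts at byte 17)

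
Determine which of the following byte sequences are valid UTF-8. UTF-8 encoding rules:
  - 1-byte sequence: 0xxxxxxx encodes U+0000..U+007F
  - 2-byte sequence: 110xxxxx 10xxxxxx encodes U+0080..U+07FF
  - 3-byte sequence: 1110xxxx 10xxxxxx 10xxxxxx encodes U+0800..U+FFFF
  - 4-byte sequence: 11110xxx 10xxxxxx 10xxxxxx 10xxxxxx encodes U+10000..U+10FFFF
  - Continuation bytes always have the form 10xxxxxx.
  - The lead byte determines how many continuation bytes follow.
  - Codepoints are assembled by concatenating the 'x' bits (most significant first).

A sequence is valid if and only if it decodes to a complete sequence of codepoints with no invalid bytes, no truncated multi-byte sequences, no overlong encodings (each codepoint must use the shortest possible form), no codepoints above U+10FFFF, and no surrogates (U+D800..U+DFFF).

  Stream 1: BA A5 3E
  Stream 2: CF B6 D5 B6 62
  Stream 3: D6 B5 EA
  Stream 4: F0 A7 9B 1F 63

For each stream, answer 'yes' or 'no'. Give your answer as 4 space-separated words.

Stream 1: error at byte offset 0. INVALID
Stream 2: decodes cleanly. VALID
Stream 3: error at byte offset 3. INVALID
Stream 4: error at byte offset 3. INVALID

Answer: no yes no no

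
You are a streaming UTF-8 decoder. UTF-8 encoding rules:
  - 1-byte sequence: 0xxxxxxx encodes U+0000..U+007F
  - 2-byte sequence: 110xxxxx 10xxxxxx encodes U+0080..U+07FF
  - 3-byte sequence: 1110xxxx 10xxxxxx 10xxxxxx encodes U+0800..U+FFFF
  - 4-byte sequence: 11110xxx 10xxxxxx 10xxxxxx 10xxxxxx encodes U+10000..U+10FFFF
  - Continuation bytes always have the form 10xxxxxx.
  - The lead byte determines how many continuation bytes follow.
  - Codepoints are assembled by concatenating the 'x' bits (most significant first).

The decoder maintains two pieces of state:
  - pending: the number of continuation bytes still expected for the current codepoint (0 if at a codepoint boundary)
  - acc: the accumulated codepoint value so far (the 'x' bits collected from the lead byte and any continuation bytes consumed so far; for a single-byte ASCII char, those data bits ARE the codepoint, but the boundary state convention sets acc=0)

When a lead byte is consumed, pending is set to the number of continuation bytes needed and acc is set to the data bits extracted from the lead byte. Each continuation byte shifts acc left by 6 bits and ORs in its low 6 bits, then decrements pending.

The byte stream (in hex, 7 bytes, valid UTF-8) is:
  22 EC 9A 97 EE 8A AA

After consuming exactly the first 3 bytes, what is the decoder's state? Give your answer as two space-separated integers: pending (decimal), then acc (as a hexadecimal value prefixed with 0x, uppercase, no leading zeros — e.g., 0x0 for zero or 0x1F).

Byte[0]=22: 1-byte. pending=0, acc=0x0
Byte[1]=EC: 3-byte lead. pending=2, acc=0xC
Byte[2]=9A: continuation. acc=(acc<<6)|0x1A=0x31A, pending=1

Answer: 1 0x31A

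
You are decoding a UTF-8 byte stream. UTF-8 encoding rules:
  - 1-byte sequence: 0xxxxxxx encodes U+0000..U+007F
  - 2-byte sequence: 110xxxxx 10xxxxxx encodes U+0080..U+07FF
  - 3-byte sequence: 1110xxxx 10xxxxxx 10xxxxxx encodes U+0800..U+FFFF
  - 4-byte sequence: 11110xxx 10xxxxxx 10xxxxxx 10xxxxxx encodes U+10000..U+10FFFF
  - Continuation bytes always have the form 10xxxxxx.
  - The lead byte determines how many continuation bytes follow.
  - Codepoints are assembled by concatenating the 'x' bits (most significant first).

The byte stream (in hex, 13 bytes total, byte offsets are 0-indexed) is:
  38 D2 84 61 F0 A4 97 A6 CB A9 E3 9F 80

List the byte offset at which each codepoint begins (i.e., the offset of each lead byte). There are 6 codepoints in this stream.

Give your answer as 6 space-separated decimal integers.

Answer: 0 1 3 4 8 10

Derivation:
Byte[0]=38: 1-byte ASCII. cp=U+0038
Byte[1]=D2: 2-byte lead, need 1 cont bytes. acc=0x12
Byte[2]=84: continuation. acc=(acc<<6)|0x04=0x484
Completed: cp=U+0484 (starts at byte 1)
Byte[3]=61: 1-byte ASCII. cp=U+0061
Byte[4]=F0: 4-byte lead, need 3 cont bytes. acc=0x0
Byte[5]=A4: continuation. acc=(acc<<6)|0x24=0x24
Byte[6]=97: continuation. acc=(acc<<6)|0x17=0x917
Byte[7]=A6: continuation. acc=(acc<<6)|0x26=0x245E6
Completed: cp=U+245E6 (starts at byte 4)
Byte[8]=CB: 2-byte lead, need 1 cont bytes. acc=0xB
Byte[9]=A9: continuation. acc=(acc<<6)|0x29=0x2E9
Completed: cp=U+02E9 (starts at byte 8)
Byte[10]=E3: 3-byte lead, need 2 cont bytes. acc=0x3
Byte[11]=9F: continuation. acc=(acc<<6)|0x1F=0xDF
Byte[12]=80: continuation. acc=(acc<<6)|0x00=0x37C0
Completed: cp=U+37C0 (starts at byte 10)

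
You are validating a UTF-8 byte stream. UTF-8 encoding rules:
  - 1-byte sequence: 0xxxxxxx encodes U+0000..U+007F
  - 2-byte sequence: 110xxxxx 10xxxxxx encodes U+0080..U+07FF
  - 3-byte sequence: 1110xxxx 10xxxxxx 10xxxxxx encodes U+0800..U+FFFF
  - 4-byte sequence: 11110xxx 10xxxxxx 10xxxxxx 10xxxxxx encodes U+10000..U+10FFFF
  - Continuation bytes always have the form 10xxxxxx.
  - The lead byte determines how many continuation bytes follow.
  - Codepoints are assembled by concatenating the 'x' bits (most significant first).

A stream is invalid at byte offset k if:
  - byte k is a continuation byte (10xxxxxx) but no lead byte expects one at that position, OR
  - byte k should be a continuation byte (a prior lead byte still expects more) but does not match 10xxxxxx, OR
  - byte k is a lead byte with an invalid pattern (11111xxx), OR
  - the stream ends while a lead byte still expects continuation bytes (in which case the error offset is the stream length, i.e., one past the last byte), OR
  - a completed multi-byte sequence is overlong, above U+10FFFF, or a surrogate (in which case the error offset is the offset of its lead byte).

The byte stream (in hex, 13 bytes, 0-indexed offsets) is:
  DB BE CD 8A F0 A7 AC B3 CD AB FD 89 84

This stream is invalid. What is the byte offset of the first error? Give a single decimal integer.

Answer: 10

Derivation:
Byte[0]=DB: 2-byte lead, need 1 cont bytes. acc=0x1B
Byte[1]=BE: continuation. acc=(acc<<6)|0x3E=0x6FE
Completed: cp=U+06FE (starts at byte 0)
Byte[2]=CD: 2-byte lead, need 1 cont bytes. acc=0xD
Byte[3]=8A: continuation. acc=(acc<<6)|0x0A=0x34A
Completed: cp=U+034A (starts at byte 2)
Byte[4]=F0: 4-byte lead, need 3 cont bytes. acc=0x0
Byte[5]=A7: continuation. acc=(acc<<6)|0x27=0x27
Byte[6]=AC: continuation. acc=(acc<<6)|0x2C=0x9EC
Byte[7]=B3: continuation. acc=(acc<<6)|0x33=0x27B33
Completed: cp=U+27B33 (starts at byte 4)
Byte[8]=CD: 2-byte lead, need 1 cont bytes. acc=0xD
Byte[9]=AB: continuation. acc=(acc<<6)|0x2B=0x36B
Completed: cp=U+036B (starts at byte 8)
Byte[10]=FD: INVALID lead byte (not 0xxx/110x/1110/11110)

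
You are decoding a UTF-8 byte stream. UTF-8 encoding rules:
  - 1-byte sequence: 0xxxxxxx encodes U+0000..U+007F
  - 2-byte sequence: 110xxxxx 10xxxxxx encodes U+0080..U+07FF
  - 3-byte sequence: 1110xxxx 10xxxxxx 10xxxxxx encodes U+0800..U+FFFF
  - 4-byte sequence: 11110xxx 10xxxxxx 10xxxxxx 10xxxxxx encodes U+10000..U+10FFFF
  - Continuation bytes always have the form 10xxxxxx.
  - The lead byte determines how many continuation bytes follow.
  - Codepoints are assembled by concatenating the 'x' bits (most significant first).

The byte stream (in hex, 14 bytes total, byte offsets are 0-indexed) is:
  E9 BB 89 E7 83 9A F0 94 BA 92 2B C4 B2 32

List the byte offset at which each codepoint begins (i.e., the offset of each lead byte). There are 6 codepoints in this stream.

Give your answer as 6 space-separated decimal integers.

Answer: 0 3 6 10 11 13

Derivation:
Byte[0]=E9: 3-byte lead, need 2 cont bytes. acc=0x9
Byte[1]=BB: continuation. acc=(acc<<6)|0x3B=0x27B
Byte[2]=89: continuation. acc=(acc<<6)|0x09=0x9EC9
Completed: cp=U+9EC9 (starts at byte 0)
Byte[3]=E7: 3-byte lead, need 2 cont bytes. acc=0x7
Byte[4]=83: continuation. acc=(acc<<6)|0x03=0x1C3
Byte[5]=9A: continuation. acc=(acc<<6)|0x1A=0x70DA
Completed: cp=U+70DA (starts at byte 3)
Byte[6]=F0: 4-byte lead, need 3 cont bytes. acc=0x0
Byte[7]=94: continuation. acc=(acc<<6)|0x14=0x14
Byte[8]=BA: continuation. acc=(acc<<6)|0x3A=0x53A
Byte[9]=92: continuation. acc=(acc<<6)|0x12=0x14E92
Completed: cp=U+14E92 (starts at byte 6)
Byte[10]=2B: 1-byte ASCII. cp=U+002B
Byte[11]=C4: 2-byte lead, need 1 cont bytes. acc=0x4
Byte[12]=B2: continuation. acc=(acc<<6)|0x32=0x132
Completed: cp=U+0132 (starts at byte 11)
Byte[13]=32: 1-byte ASCII. cp=U+0032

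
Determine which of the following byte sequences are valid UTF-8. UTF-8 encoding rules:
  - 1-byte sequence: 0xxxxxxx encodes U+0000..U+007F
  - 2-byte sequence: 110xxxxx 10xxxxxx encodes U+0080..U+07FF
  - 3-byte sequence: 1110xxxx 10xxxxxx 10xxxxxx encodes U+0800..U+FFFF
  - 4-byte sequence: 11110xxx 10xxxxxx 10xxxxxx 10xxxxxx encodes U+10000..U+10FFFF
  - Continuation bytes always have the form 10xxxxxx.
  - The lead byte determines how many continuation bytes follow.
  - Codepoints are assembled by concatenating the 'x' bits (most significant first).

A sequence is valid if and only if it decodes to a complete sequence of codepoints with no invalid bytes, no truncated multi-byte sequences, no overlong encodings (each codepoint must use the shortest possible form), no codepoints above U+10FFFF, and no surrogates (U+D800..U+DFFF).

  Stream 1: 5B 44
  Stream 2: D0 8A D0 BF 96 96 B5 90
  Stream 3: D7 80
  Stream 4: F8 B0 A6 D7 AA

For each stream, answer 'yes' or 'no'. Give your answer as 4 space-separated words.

Answer: yes no yes no

Derivation:
Stream 1: decodes cleanly. VALID
Stream 2: error at byte offset 4. INVALID
Stream 3: decodes cleanly. VALID
Stream 4: error at byte offset 0. INVALID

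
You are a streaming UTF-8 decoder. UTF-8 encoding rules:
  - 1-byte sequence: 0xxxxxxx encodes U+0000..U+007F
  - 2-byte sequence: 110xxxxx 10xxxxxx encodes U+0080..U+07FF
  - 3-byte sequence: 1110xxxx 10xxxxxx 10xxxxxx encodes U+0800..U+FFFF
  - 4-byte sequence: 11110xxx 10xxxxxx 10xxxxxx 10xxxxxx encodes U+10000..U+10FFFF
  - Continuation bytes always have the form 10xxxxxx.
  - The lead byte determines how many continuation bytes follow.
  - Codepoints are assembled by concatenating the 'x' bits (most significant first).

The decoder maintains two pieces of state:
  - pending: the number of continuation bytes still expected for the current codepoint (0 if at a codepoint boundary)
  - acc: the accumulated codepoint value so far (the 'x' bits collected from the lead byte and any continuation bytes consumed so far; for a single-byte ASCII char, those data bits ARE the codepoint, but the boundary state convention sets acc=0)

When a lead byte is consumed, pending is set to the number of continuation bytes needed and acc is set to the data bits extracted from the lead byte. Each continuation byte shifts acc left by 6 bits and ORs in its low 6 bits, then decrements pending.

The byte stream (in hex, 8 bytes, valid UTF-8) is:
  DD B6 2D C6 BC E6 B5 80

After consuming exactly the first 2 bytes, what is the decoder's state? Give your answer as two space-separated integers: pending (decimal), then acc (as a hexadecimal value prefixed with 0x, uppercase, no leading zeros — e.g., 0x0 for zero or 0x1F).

Byte[0]=DD: 2-byte lead. pending=1, acc=0x1D
Byte[1]=B6: continuation. acc=(acc<<6)|0x36=0x776, pending=0

Answer: 0 0x776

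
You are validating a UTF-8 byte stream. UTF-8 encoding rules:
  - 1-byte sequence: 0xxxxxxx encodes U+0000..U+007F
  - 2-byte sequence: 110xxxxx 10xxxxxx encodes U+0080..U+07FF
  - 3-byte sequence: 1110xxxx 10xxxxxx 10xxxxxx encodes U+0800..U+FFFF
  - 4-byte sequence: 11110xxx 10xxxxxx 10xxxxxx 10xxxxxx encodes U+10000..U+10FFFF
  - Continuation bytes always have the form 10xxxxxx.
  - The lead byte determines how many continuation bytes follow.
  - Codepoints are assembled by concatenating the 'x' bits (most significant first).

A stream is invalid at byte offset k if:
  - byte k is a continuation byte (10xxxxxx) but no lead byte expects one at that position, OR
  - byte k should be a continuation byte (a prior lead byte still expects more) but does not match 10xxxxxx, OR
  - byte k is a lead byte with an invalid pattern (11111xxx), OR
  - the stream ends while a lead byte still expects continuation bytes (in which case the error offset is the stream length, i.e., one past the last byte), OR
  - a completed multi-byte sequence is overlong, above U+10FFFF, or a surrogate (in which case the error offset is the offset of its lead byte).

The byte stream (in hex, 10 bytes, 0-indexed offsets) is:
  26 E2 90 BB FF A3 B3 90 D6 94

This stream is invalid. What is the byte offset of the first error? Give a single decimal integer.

Answer: 4

Derivation:
Byte[0]=26: 1-byte ASCII. cp=U+0026
Byte[1]=E2: 3-byte lead, need 2 cont bytes. acc=0x2
Byte[2]=90: continuation. acc=(acc<<6)|0x10=0x90
Byte[3]=BB: continuation. acc=(acc<<6)|0x3B=0x243B
Completed: cp=U+243B (starts at byte 1)
Byte[4]=FF: INVALID lead byte (not 0xxx/110x/1110/11110)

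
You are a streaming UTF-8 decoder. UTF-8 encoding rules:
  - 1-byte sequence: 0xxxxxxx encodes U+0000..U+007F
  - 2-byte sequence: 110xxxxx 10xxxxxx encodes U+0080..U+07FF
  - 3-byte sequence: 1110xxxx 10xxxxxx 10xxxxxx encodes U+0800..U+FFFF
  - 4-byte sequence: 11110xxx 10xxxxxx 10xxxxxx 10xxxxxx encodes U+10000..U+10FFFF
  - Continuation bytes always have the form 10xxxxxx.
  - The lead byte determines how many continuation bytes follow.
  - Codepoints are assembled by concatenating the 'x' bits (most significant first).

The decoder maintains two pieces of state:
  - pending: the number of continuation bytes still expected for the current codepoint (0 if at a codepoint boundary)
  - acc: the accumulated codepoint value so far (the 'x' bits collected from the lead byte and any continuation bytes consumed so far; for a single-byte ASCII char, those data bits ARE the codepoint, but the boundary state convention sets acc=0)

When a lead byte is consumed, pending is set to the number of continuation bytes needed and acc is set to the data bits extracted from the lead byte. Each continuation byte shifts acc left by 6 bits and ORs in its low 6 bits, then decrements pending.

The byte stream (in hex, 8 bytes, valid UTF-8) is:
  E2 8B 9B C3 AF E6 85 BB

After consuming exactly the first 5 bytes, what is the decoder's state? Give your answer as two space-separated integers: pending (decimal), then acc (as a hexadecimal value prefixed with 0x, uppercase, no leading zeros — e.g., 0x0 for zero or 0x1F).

Byte[0]=E2: 3-byte lead. pending=2, acc=0x2
Byte[1]=8B: continuation. acc=(acc<<6)|0x0B=0x8B, pending=1
Byte[2]=9B: continuation. acc=(acc<<6)|0x1B=0x22DB, pending=0
Byte[3]=C3: 2-byte lead. pending=1, acc=0x3
Byte[4]=AF: continuation. acc=(acc<<6)|0x2F=0xEF, pending=0

Answer: 0 0xEF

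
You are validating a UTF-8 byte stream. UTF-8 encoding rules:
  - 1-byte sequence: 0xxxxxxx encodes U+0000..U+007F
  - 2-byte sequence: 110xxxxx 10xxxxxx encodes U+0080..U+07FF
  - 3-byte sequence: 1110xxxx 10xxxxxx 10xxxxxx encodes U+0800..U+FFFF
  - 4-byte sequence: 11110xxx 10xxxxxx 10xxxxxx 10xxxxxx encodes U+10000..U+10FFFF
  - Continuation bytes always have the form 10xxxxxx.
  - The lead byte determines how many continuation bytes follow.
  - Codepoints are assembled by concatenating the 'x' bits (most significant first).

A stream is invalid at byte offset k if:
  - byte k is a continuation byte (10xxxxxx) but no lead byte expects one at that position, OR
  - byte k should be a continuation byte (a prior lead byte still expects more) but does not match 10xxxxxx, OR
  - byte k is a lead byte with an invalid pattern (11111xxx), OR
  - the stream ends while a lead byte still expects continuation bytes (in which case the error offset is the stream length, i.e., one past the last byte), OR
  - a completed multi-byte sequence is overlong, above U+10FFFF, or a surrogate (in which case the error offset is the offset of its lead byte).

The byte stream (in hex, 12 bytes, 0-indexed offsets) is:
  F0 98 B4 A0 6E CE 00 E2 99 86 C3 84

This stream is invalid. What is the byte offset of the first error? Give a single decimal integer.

Byte[0]=F0: 4-byte lead, need 3 cont bytes. acc=0x0
Byte[1]=98: continuation. acc=(acc<<6)|0x18=0x18
Byte[2]=B4: continuation. acc=(acc<<6)|0x34=0x634
Byte[3]=A0: continuation. acc=(acc<<6)|0x20=0x18D20
Completed: cp=U+18D20 (starts at byte 0)
Byte[4]=6E: 1-byte ASCII. cp=U+006E
Byte[5]=CE: 2-byte lead, need 1 cont bytes. acc=0xE
Byte[6]=00: expected 10xxxxxx continuation. INVALID

Answer: 6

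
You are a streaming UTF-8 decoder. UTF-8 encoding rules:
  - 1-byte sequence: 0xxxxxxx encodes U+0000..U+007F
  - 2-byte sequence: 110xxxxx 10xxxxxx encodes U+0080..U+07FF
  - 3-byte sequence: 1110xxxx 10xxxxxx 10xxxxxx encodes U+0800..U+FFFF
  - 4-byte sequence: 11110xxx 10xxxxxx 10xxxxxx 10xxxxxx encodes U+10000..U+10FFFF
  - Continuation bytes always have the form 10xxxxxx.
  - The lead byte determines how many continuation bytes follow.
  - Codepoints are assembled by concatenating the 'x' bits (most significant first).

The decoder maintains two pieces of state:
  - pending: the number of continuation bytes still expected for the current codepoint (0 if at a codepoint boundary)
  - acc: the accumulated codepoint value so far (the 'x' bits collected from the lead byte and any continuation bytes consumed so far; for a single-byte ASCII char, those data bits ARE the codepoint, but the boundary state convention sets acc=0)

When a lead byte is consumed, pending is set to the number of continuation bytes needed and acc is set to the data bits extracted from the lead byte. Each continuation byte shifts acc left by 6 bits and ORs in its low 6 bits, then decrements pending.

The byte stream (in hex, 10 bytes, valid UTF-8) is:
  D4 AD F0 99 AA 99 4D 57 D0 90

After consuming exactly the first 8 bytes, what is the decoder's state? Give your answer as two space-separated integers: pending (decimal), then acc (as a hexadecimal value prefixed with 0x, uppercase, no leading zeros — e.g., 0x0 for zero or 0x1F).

Answer: 0 0x0

Derivation:
Byte[0]=D4: 2-byte lead. pending=1, acc=0x14
Byte[1]=AD: continuation. acc=(acc<<6)|0x2D=0x52D, pending=0
Byte[2]=F0: 4-byte lead. pending=3, acc=0x0
Byte[3]=99: continuation. acc=(acc<<6)|0x19=0x19, pending=2
Byte[4]=AA: continuation. acc=(acc<<6)|0x2A=0x66A, pending=1
Byte[5]=99: continuation. acc=(acc<<6)|0x19=0x19A99, pending=0
Byte[6]=4D: 1-byte. pending=0, acc=0x0
Byte[7]=57: 1-byte. pending=0, acc=0x0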